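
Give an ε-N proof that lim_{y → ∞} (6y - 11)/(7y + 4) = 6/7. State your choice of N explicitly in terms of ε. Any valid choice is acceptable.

N = (101/49)/ε

Fix ε > 0. We seek N > 0 such that y > N implies |(6y - 11)/(7y + 4) − (6/7)| < ε.
(6y - 11)/(7y + 4) − (6/7) = (7(6y - 11) − 6(7y + 4)) / (7(7y + 4)) = -101/(7(7y + 4)).
For y > 0 we have 7y + 4 > 7y, so |(6y - 11)/(7y + 4) − (6/7)| = 101/(7(7y + 4)) < 101/(7·7y) = (101/49)/y.
Thus |(6y - 11)/(7y + 4) − (6/7)| < ε whenever y > (101/49)/ε.
Take N = (101/49)/ε. If y > N then |(6y - 11)/(7y + 4) − (6/7)| < (101/49)/y < ε.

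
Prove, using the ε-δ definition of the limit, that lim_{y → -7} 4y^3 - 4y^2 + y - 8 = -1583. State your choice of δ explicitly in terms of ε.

δ = min(2, ε/837)

Suppose ε > 0. We want δ > 0 such that 0 < |y + 7| < δ implies |(4y^3 - 4y^2 + y - 8) + 1583| < ε.
(4y^3 - 4y^2 + y - 8) + 1583 = 4y^3 - 4y^2 + y + 1575 = (y + 7)(4y^2 - 32y + 225).
So |(4y^3 - 4y^2 + y - 8) + 1583| = |y + 7|·|4y^2 - 32y + 225|.
Require δ ≤ 2. Then |y + 7| < 2 gives |y| < 9, and by the triangle inequality |4y^2 - 32y + 225| ≤ 4·9^2 + 32·9 + 225 = 837.
Hence |(4y^3 - 4y^2 + y - 8) + 1583| ≤ 837|y + 7| < ε provided |y + 7| < ε/837.
Take δ = min(2, ε/837). Then 0 < |y + 7| < δ gives both |y + 7| < 2 and |y + 7| < ε/837, so |(4y^3 - 4y^2 + y - 8) + 1583| < ε.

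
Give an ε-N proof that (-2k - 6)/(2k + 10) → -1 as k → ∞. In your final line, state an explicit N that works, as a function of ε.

Suppose ε > 0. For k ≥ 1, |(-2k - 6)/(2k + 10) + 1| = |8|/(2(2k + 10)) = 8/(2(2k + 10)).
Since 2k + 10 ≥ 2k for k ≥ 1, this is ≤ 8/(2·2k) = 2/k.
So |(-2k - 6)/(2k + 10) + 1| < ε whenever k > 2/ε.
Take N = 2/ε. If k > N then |(-2k - 6)/(2k + 10) + 1| ≤ 2/k < ε.

N = 2/ε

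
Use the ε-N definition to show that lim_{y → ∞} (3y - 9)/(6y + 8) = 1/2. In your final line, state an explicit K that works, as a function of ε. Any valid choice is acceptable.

K = (13/6)/ε

Let ε > 0. We seek K > 0 such that y > K implies |(3y - 9)/(6y + 8) − (1/2)| < ε.
(3y - 9)/(6y + 8) − (1/2) = (6(3y - 9) − 3(6y + 8)) / (6(6y + 8)) = -78/(6(6y + 8)).
For y > 0 we have 6y + 8 > 6y, so |(3y - 9)/(6y + 8) − (1/2)| = 78/(6(6y + 8)) < 78/(6·6y) = (13/6)/y.
Thus |(3y - 9)/(6y + 8) − (1/2)| < ε whenever y > (13/6)/ε.
Take K = (13/6)/ε. If y > K then |(3y - 9)/(6y + 8) − (1/2)| < (13/6)/y < ε.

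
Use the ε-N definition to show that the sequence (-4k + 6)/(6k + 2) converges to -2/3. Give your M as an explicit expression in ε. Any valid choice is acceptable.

M = (11/9)/ε

Let ε > 0 be given. For k ≥ 1, |(-4k + 6)/(6k + 2) + 2/3| = |44|/(6(6k + 2)) = 44/(6(6k + 2)).
Since 6k + 2 ≥ 6k for k ≥ 1, this is ≤ 44/(6·6k) = (11/9)/k.
So |(-4k + 6)/(6k + 2) + 2/3| < ε whenever k > (11/9)/ε.
Take M = (11/9)/ε. If k > M then |(-4k + 6)/(6k + 2) + 2/3| ≤ (11/9)/k < ε.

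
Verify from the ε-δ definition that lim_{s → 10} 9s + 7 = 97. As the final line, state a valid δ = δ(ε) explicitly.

Suppose ε > 0. We need δ > 0 so that 0 < |s − 10| < δ implies |(9s + 7) − 97| < ε.
Since (9s + 7) − 97 = 9(s − 10), we have |(9s + 7) − 97| = 9|s − 10|.
So 9|s − 10| < ε exactly when |s − 10| < ε/9.
Choosing δ = ε/9 gives |(9s + 7) − 97| = 9|s − 10| < ε whenever |s − 10| < δ.

δ = ε/9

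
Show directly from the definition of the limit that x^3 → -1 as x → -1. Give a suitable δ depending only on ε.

δ = min(1, ε/7)

Let ε > 0. We seek δ > 0 with 0 < |x + 1| < δ ⇒ |x^3 + 1| < ε.
Factor: x^3 + 1 = (x + 1)(x^2 - x + 1), so |x^3 + 1| = |x + 1|·|x^2 - x + 1|.
Restrict δ ≤ 1. Then |x + 1| < 1 gives |x| < 2, so by the triangle inequality |x^2 - x + 1| ≤ 2^2 + 2 + 1 = 7.
Hence |x^3 + 1| ≤ 7|x + 1|, which is < ε once |x + 1| < ε/7.
Take δ = min(1, ε/7). If 0 < |x + 1| < δ then both bounds hold and |x^3 + 1| ≤ 7|x + 1| < 7·(ε/7) = ε.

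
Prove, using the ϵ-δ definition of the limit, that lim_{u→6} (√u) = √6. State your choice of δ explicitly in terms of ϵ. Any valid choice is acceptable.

Suppose ϵ > 0. We want δ > 0 such that 0 < |u − 6| < δ implies |√u − √6| < ϵ.
Multiplying by the conjugate, |√u − √6| = |u − 6|/(√u + √6).
Restrict δ ≤ 6 so that |u − 6| < 6 forces u > 0, and then √u + √6 > √6.
Hence |√u − √6| < |u − 6|/√6, which is < ϵ once |u − 6| < √6·ϵ.
Take δ = min(6, √6·ϵ). If 0 < |u − 6| < δ then u > 0 and |√u − √6| < |u − 6|/√6 < ϵ.

δ = min(6, √6·ϵ)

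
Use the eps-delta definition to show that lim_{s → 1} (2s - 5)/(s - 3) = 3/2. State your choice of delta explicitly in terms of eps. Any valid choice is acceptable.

delta = min(1, 2eps)

Let eps > 0 be given. We want delta > 0 with 0 < |s − 1| < delta ⇒ |(2s - 5)/(s - 3) − (3/2)| < eps.
Combining over a common denominator, (2s - 5)/(s - 3) − (3/2) = [(2s - 5)·(-2) − (-3)·(s - 3)] / [(-2)·(s - 3)] = -1(s − 1) / ((-2)(s - 3)).
So |(2s - 5)/(s - 3) − (3/2)| = |s − 1| / (2·|s − 3|).
Require delta ≤ 1, so |s − 3| ≥ |-2| − |s − 1| > 2 − 1 = 1.
Hence |(2s - 5)/(s - 3) − (3/2)| < |s − 1|/(2·1) = (1/2)|s − 1|, which is < eps once |s − 1| < 2eps.
Take delta = min(1, 2eps). Then 0 < |s − 1| < delta forces both bounds, so |(2s - 5)/(s - 3) − (3/2)| < eps.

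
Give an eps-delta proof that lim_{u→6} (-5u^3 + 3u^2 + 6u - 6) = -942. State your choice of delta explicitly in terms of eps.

delta = min(1, eps/590)

Suppose eps > 0. We want delta > 0 such that 0 < |u − 6| < delta implies |(-5u^3 + 3u^2 + 6u - 6) + 942| < eps.
(-5u^3 + 3u^2 + 6u - 6) + 942 = -5u^3 + 3u^2 + 6u + 936 = (u − 6)(-5u^2 - 27u - 156).
So |(-5u^3 + 3u^2 + 6u - 6) + 942| = |u − 6|·|-5u^2 - 27u - 156|.
Require delta ≤ 1. Then |u − 6| < 1 gives |u| < 7, and by the triangle inequality |-5u^2 - 27u - 156| ≤ 5·7^2 + 27·7 + 156 = 590.
Hence |(-5u^3 + 3u^2 + 6u - 6) + 942| ≤ 590|u − 6| < eps provided |u − 6| < eps/590.
Take delta = min(1, eps/590). Then 0 < |u − 6| < delta gives both |u − 6| < 1 and |u − 6| < eps/590, so |(-5u^3 + 3u^2 + 6u - 6) + 942| < eps.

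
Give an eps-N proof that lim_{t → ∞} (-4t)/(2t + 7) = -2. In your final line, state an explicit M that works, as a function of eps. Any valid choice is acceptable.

Let eps > 0. We seek M > 0 such that t > M implies |(-4t)/(2t + 7) + 2| < eps.
(-4t)/(2t + 7) + 2 = (2(-4t) − (-4)(2t + 7)) / (2(2t + 7)) = 28/(2(2t + 7)).
For t > 0 we have 2t + 7 > 2t, so |(-4t)/(2t + 7) + 2| = 28/(2(2t + 7)) < 28/(2·2t) = 7/t.
Thus |(-4t)/(2t + 7) + 2| < eps whenever t > 7/eps.
Take M = 7/eps. If t > M then |(-4t)/(2t + 7) + 2| < 7/t < eps.

M = 7/eps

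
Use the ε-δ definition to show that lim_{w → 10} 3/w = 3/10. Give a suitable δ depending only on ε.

δ = min(5, (50/3)ε)

Suppose ε > 0. We seek δ > 0 such that 0 < |w − 10| < δ implies |3/w − (3/10)| < ε.
|3/w − (3/10)| = 3·|10 − w|/(10·|w|) = 3|w − 10|/(10|w|).
Require δ ≤ 5 so that |w| > 10 − 5 = 5, hence 10|w| > 50.
Then |3/w − (3/10)| < 3|w − 10|/50, which is < ε when |w − 10| < (50/3)ε.
Take δ = min(5, (50/3)ε). Then 0 < |w − 10| < δ gives both |w − 10| < 5 and |w − 10| < (50/3)ε, so |3/w − (3/10)| < ε.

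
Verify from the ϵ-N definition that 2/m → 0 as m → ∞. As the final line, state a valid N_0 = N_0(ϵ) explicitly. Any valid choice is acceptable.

Let ϵ > 0 be given. For m ≥ 1, |2/m − 0| = 2/(m) ≤ 2/m.
We need 2/m < ϵ, i.e. m > 2/ϵ.
Take N_0 = 2/ϵ. If m > N_0 then |2/m| ≤ 2/m < ϵ.

N_0 = 2/ϵ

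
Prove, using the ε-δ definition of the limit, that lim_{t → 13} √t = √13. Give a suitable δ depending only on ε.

Let ε > 0. We want δ > 0 such that 0 < |t − 13| < δ implies |√t − √13| < ε.
Rationalise: √t − √13 = (t − 13)/(√t + √13), so |√t − √13| = |t − 13|/(√t + √13).
Restrict δ ≤ 13 so that |t − 13| < 13 forces t > 0, and then √t + √13 > √13.
Hence |√t − √13| < |t − 13|/√13, which is < ε once |t − 13| < √13·ε.
Take δ = min(13, √13·ε). If 0 < |t − 13| < δ then t > 0 and |√t − √13| < |t − 13|/√13 < ε.

δ = min(13, √13·ε)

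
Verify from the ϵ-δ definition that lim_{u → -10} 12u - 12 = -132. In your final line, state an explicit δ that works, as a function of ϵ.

δ = ϵ/12

Fix ϵ > 0. We need δ > 0 so that 0 < |u + 10| < δ implies |(12u - 12) + 132| < ϵ.
Since (12u - 12) + 132 = 12(u + 10), we have |(12u - 12) + 132| = 12|u + 10|.
So 12|u + 10| < ϵ exactly when |u + 10| < ϵ/12.
Take δ = ϵ/12. If 0 < |u + 10| < δ then |(12u - 12) + 132| = 12|u + 10| < 12·(ϵ/12) = ϵ.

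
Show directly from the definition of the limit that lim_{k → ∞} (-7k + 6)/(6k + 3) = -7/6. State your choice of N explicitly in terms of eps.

Let eps > 0. For k ≥ 1, |(-7k + 6)/(6k + 3) + 7/6| = |57|/(6(6k + 3)) = 57/(6(6k + 3)).
Since 6k + 3 ≥ 6k for k ≥ 1, this is ≤ 57/(6·6k) = (19/12)/k.
So |(-7k + 6)/(6k + 3) + 7/6| < eps whenever k > (19/12)/eps.
Take N = (19/12)/eps. If k > N then |(-7k + 6)/(6k + 3) + 7/6| ≤ (19/12)/k < eps.

N = (19/12)/eps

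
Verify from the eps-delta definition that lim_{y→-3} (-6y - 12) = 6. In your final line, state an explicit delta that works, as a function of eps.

Suppose eps > 0. We need delta > 0 so that 0 < |y + 3| < delta implies |(-6y - 12) − 6| < eps.
|(-6y - 12) − 6| = |-6y - 18| = 6|y + 3|.
Thus it suffices that |y + 3| < eps/6.
Take delta = eps/6. If 0 < |y + 3| < delta then |(-6y - 12) − 6| = 6|y + 3| < 6·(eps/6) = eps.

delta = eps/6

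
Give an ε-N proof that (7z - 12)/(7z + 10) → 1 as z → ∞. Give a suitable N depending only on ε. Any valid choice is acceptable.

Fix ε > 0. We seek N > 0 such that z > N implies |(7z - 12)/(7z + 10) − 1| < ε.
(7z - 12)/(7z + 10) − 1 = (7(7z - 12) − 7(7z + 10)) / (7(7z + 10)) = -154/(7(7z + 10)).
For z > 0 we have 7z + 10 > 7z, so |(7z - 12)/(7z + 10) − 1| = 154/(7(7z + 10)) < 154/(7·7z) = (22/7)/z.
Thus |(7z - 12)/(7z + 10) − 1| < ε whenever z > (22/7)/ε.
Take N = (22/7)/ε. If z > N then |(7z - 12)/(7z + 10) − 1| < (22/7)/z < ε.

N = (22/7)/ε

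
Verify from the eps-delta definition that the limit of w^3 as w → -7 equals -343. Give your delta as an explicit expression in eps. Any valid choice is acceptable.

delta = min(1, eps/169)

Suppose eps > 0. We seek delta > 0 with 0 < |w + 7| < delta ⇒ |w^3 + 343| < eps.
Factor: w^3 + 343 = (w + 7)(w^2 - 7w + 49), so |w^3 + 343| = |w + 7|·|w^2 - 7w + 49|.
Restrict delta ≤ 1. Then |w + 7| < 1 gives |w| < 8, so by the triangle inequality |w^2 - 7w + 49| ≤ 8^2 + 7·8 + 49 = 169.
Hence |w^3 + 343| ≤ 169|w + 7|, which is < eps once |w + 7| < eps/169.
Take delta = min(1, eps/169). If 0 < |w + 7| < delta then both bounds hold and |w^3 + 343| ≤ 169|w + 7| < 169·(eps/169) = eps.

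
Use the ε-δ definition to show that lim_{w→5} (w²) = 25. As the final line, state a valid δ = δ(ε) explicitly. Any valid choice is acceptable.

δ = min(1, ε/11)

Fix ε > 0. We seek δ > 0 with 0 < |w − 5| < δ ⇒ |w² − 25| < ε.
Factor: w² − 25 = (w − 5)(w + 5), so |w² − 25| = |w − 5|·|w + 5|.
Impose δ ≤ 1 so that |w| < 6; then |w + 5| ≤ 11.
Hence |w² − 25| ≤ 11|w − 5|, which is < ε once |w − 5| < ε/11.
Take δ = min(1, ε/11). If 0 < |w − 5| < δ then both bounds hold and |w² − 25| ≤ 11|w − 5| < 11·(ε/11) = ε.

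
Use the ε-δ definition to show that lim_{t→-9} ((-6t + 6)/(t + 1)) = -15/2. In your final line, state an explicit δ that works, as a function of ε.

Let ε > 0 be given. We want δ > 0 with 0 < |t + 9| < δ ⇒ |(-6t + 6)/(t + 1) + 15/2| < ε.
Combining over a common denominator, (-6t + 6)/(t + 1) + 15/2 = [(-6t + 6)·(-8) − 60·(t + 1)] / [(-8)·(t + 1)] = -12(t + 9) / ((-8)(t + 1)).
So |(-6t + 6)/(t + 1) + 15/2| = 12|t + 9| / (8·|t + 1|).
Restrict δ ≤ 4. Then |t + 9| < 4 gives |t + 1| = |(t + 9) + (-8)| ≥ 8 − 4 = 4.
Hence |(-6t + 6)/(t + 1) + 15/2| < 12|t + 9|/(8·4) = (3/8)|t + 9|, which is < ε once |t + 9| < (8/3)ε.
Take δ = min(4, (8/3)ε). Then 0 < |t + 9| < δ forces both bounds, so |(-6t + 6)/(t + 1) + 15/2| < ε.

δ = min(4, (8/3)ε)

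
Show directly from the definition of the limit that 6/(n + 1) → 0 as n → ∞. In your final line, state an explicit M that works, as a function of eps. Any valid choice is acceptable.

M = 6/eps

Let eps > 0 be given. For n ≥ 1, |6/(n + 1) − 0| = 6/(n + 1) ≤ 6/n.
We need 6/n < eps, i.e. n > 6/eps.
Take M = 6/eps. If n > M then |6/(n + 1)| ≤ 6/n < eps.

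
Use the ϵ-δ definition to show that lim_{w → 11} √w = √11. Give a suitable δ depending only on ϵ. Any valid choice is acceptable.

δ = min(11, √11·ϵ)

Let ϵ > 0 be given. We want δ > 0 such that 0 < |w − 11| < δ implies |√w − √11| < ϵ.
Multiplying by the conjugate, |√w − √11| = |w − 11|/(√w + √11).
Restrict δ ≤ 11 so that |w − 11| < 11 forces w > 0, and then √w + √11 > √11.
Hence |√w − √11| < |w − 11|/√11, which is < ϵ once |w − 11| < √11·ϵ.
Take δ = min(11, √11·ϵ). If 0 < |w − 11| < δ then w > 0 and |√w − √11| < |w − 11|/√11 < ϵ.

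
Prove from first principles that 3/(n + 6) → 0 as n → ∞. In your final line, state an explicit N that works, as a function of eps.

N = 3/eps

Let eps > 0 be given. For n ≥ 1, |3/(n + 6) − 0| = 3/(n + 6) ≤ 3/n.
We need 3/n < eps, i.e. n > 3/eps.
Take N = 3/eps. If n > N then |3/(n + 6)| ≤ 3/n < eps.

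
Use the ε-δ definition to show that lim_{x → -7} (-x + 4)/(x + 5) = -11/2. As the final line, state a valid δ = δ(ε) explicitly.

Let ε > 0. We want δ > 0 with 0 < |x + 7| < δ ⇒ |(-x + 4)/(x + 5) + 11/2| < ε.
Combining over a common denominator, (-x + 4)/(x + 5) + 11/2 = [(-x + 4)·(-2) − 11·(x + 5)] / [(-2)·(x + 5)] = -9(x + 7) / ((-2)(x + 5)).
So |(-x + 4)/(x + 5) + 11/2| = 9|x + 7| / (2·|x + 5|).
Require δ ≤ 1, so |x + 5| ≥ |-2| − |x + 7| > 2 − 1 = 1.
Hence |(-x + 4)/(x + 5) + 11/2| < 9|x + 7|/(2·1) = (9/2)|x + 7|, which is < ε once |x + 7| < (2/9)ε.
Take δ = min(1, (2/9)ε). Then 0 < |x + 7| < δ forces both bounds, so |(-x + 4)/(x + 5) + 11/2| < ε.

δ = min(1, (2/9)ε)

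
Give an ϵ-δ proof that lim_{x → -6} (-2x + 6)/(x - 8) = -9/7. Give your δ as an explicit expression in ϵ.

Suppose ϵ > 0. We want δ > 0 with 0 < |x + 6| < δ ⇒ |(-2x + 6)/(x - 8) + 9/7| < ϵ.
Combining over a common denominator, (-2x + 6)/(x - 8) + 9/7 = [(-2x + 6)·(-14) − 18·(x - 8)] / [(-14)·(x - 8)] = 10(x + 6) / ((-14)(x - 8)).
So |(-2x + 6)/(x - 8) + 9/7| = 10|x + 6| / (14·|x − 8|).
Restrict δ ≤ 7. Then |x + 6| < 7 gives |x − 8| = |(x + 6) + (-14)| ≥ 14 − 7 = 7.
Hence |(-2x + 6)/(x - 8) + 9/7| < 10|x + 6|/(14·7) = (5/49)|x + 6|, which is < ϵ once |x + 6| < (49/5)ϵ.
Take δ = min(7, (49/5)ϵ). Then 0 < |x + 6| < δ forces both bounds, so |(-2x + 6)/(x - 8) + 9/7| < ϵ.

δ = min(7, (49/5)ϵ)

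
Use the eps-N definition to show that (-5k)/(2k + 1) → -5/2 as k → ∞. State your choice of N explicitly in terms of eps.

Let eps > 0 be given. For k ≥ 1, |(-5k)/(2k + 1) + 5/2| = |5|/(2(2k + 1)) = 5/(2(2k + 1)).
Since 2k + 1 ≥ 2k for k ≥ 1, this is ≤ 5/(2·2k) = (5/4)/k.
So |(-5k)/(2k + 1) + 5/2| < eps whenever k > (5/4)/eps.
Take N = (5/4)/eps. If k > N then |(-5k)/(2k + 1) + 5/2| ≤ (5/4)/k < eps.

N = (5/4)/eps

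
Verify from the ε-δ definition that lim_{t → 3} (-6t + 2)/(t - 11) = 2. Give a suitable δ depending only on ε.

δ = min(4, (1/2)ε)

Suppose ε > 0. We want δ > 0 with 0 < |t − 3| < δ ⇒ |(-6t + 2)/(t - 11) − 2| < ε.
Combining over a common denominator, (-6t + 2)/(t - 11) − 2 = [(-6t + 2)·(-8) − (-16)·(t - 11)] / [(-8)·(t - 11)] = 64(t − 3) / ((-8)(t - 11)).
So |(-6t + 2)/(t - 11) − 2| = 64|t − 3| / (8·|t − 11|).
Restrict δ ≤ 4. Then |t − 3| < 4 gives |t − 11| = |(t − 3) + (-8)| ≥ 8 − 4 = 4.
Hence |(-6t + 2)/(t - 11) − 2| < 64|t − 3|/(8·4) = 2|t − 3|, which is < ε once |t − 3| < (1/2)ε.
Take δ = min(4, (1/2)ε). Then 0 < |t − 3| < δ forces both bounds, so |(-6t + 2)/(t - 11) − 2| < ε.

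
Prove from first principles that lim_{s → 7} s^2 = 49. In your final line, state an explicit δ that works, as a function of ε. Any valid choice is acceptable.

Let ε > 0 be given. We seek δ > 0 with 0 < |s − 7| < δ ⇒ |s^2 − 49| < ε.
Factor: s^2 − 49 = (s − 7)(s + 7), so |s^2 − 49| = |s − 7|·|s + 7|.
Impose δ ≤ 2 so that |s| < 9; then |s + 7| ≤ 16.
Hence |s^2 − 49| ≤ 16|s − 7|, which is < ε once |s − 7| < ε/16.
Take δ = min(2, ε/16). If 0 < |s − 7| < δ then both bounds hold and |s^2 − 49| ≤ 16|s − 7| < 16·(ε/16) = ε.

δ = min(2, ε/16)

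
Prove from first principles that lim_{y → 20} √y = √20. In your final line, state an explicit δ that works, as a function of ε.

δ = min(20, √20·ε)

Let ε > 0 be given. We want δ > 0 such that 0 < |y − 20| < δ implies |√y − √20| < ε.
Multiplying by the conjugate, |√y − √20| = |y − 20|/(√y + √20).
Restrict δ ≤ 20 so that |y − 20| < 20 forces y > 0, and then √y + √20 > √20.
Hence |√y − √20| < |y − 20|/√20, which is < ε once |y − 20| < √20·ε.
Take δ = min(20, √20·ε). If 0 < |y − 20| < δ then y > 0 and |√y − √20| < |y − 20|/√20 < ε.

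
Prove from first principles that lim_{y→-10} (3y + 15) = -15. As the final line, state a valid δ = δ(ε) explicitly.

Suppose ε > 0. We need δ > 0 so that 0 < |y + 10| < δ implies |(3y + 15) + 15| < ε.
|(3y + 15) + 15| = |3y + 30| = 3|y + 10|.
Thus it suffices that |y + 10| < ε/3.
Take δ = ε/3. If 0 < |y + 10| < δ then |(3y + 15) + 15| = 3|y + 10| < 3·(ε/3) = ε.

δ = ε/3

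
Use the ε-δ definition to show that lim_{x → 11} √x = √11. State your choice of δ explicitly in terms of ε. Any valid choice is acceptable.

Fix ε > 0. We want δ > 0 such that 0 < |x − 11| < δ implies |√x − √11| < ε.
Multiplying by the conjugate, |√x − √11| = |x − 11|/(√x + √11).
Restrict δ ≤ 11 so that |x − 11| < 11 forces x > 0, and then √x + √11 > √11.
Hence |√x − √11| < |x − 11|/√11, which is < ε once |x − 11| < √11·ε.
Take δ = min(11, √11·ε). If 0 < |x − 11| < δ then x > 0 and |√x − √11| < |x − 11|/√11 < ε.

δ = min(11, √11·ε)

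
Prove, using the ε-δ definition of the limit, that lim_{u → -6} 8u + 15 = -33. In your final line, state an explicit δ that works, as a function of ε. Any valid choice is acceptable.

Let ε > 0. We need δ > 0 so that 0 < |u + 6| < δ implies |(8u + 15) + 33| < ε.
Since (8u + 15) + 33 = 8(u + 6), we have |(8u + 15) + 33| = 8|u + 6|.
Thus it suffices that |u + 6| < ε/8.
Take δ = ε/8. If 0 < |u + 6| < δ then |(8u + 15) + 33| = 8|u + 6| < 8·(ε/8) = ε.

δ = ε/8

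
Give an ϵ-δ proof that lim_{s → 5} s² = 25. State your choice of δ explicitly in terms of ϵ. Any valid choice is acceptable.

Let ϵ > 0. We seek δ > 0 with 0 < |s − 5| < δ ⇒ |s² − 25| < ϵ.
Factor: s² − 25 = (s − 5)(s + 5), so |s² − 25| = |s − 5|·|s + 5|.
Impose δ ≤ 1 so that |s| < 6; then |s + 5| ≤ 11.
Hence |s² − 25| ≤ 11|s − 5|, which is < ϵ once |s − 5| < ϵ/11.
Take δ = min(1, ϵ/11). If 0 < |s − 5| < δ then both bounds hold and |s² − 25| ≤ 11|s − 5| < 11·(ϵ/11) = ϵ.

δ = min(1, ϵ/11)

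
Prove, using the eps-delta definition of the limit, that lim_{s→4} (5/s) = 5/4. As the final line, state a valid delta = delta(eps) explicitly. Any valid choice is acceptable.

Fix eps > 0. We seek delta > 0 such that 0 < |s − 4| < delta implies |5/s − (5/4)| < eps.
|5/s − (5/4)| = 5·|4 − s|/(4·|s|) = 5|s − 4|/(4|s|).
Restrict delta ≤ 2. Then |s − 4| < 2 gives |s| > 2, so 4|s| > 8.
Then |5/s − (5/4)| < 5|s − 4|/8, which is < eps when |s − 4| < (8/5)eps.
Take delta = min(2, (8/5)eps). Then 0 < |s − 4| < delta gives both |s − 4| < 2 and |s − 4| < (8/5)eps, so |5/s − (5/4)| < eps.

delta = min(2, (8/5)eps)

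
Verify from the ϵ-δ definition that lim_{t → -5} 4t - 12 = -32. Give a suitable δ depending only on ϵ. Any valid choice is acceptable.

Suppose ϵ > 0. We need δ > 0 so that 0 < |t + 5| < δ implies |(4t - 12) + 32| < ϵ.
Since (4t - 12) + 32 = 4(t + 5), we have |(4t - 12) + 32| = 4|t + 5|.
Thus it suffices that |t + 5| < ϵ/4.
Take δ = ϵ/4. If 0 < |t + 5| < δ then |(4t - 12) + 32| = 4|t + 5| < 4·(ϵ/4) = ϵ.

δ = ϵ/4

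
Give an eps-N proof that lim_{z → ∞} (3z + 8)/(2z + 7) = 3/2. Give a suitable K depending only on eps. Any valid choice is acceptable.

Let eps > 0 be given. We seek K > 0 such that z > K implies |(3z + 8)/(2z + 7) − (3/2)| < eps.
(3z + 8)/(2z + 7) − (3/2) = (2(3z + 8) − 3(2z + 7)) / (2(2z + 7)) = -5/(2(2z + 7)).
For z > 0 we have 2z + 7 > 2z, so |(3z + 8)/(2z + 7) − (3/2)| = 5/(2(2z + 7)) < 5/(2·2z) = (5/4)/z.
Thus |(3z + 8)/(2z + 7) − (3/2)| < eps whenever z > (5/4)/eps.
Take K = (5/4)/eps. If z > K then |(3z + 8)/(2z + 7) − (3/2)| < (5/4)/z < eps.

K = (5/4)/eps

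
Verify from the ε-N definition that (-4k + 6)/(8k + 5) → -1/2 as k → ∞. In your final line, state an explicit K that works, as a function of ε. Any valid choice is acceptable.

Let ε > 0 be given. For k ≥ 1, |(-4k + 6)/(8k + 5) + 1/2| = |68|/(8(8k + 5)) = 68/(8(8k + 5)).
Since 8k + 5 ≥ 8k for k ≥ 1, this is ≤ 68/(8·8k) = (17/16)/k.
So |(-4k + 6)/(8k + 5) + 1/2| < ε whenever k > (17/16)/ε.
Take K = (17/16)/ε. If k > K then |(-4k + 6)/(8k + 5) + 1/2| ≤ (17/16)/k < ε.

K = (17/16)/ε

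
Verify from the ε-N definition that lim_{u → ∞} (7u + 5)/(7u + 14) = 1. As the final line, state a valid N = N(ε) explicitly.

N = (9/7)/ε

Fix ε > 0. We seek N > 0 such that u > N implies |(7u + 5)/(7u + 14) − 1| < ε.
(7u + 5)/(7u + 14) − 1 = (7(7u + 5) − 7(7u + 14)) / (7(7u + 14)) = -63/(7(7u + 14)).
For u > 0 we have 7u + 14 > 7u, so |(7u + 5)/(7u + 14) − 1| = 63/(7(7u + 14)) < 63/(7·7u) = (9/7)/u.
Thus |(7u + 5)/(7u + 14) − 1| < ε whenever u > (9/7)/ε.
Take N = (9/7)/ε. If u > N then |(7u + 5)/(7u + 14) − 1| < (9/7)/u < ε.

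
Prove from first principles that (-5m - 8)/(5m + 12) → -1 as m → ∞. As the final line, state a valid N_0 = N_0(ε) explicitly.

Suppose ε > 0. For m ≥ 1, |(-5m - 8)/(5m + 12) + 1| = |20|/(5(5m + 12)) = 20/(5(5m + 12)).
Since 5m + 12 ≥ 5m for m ≥ 1, this is ≤ 20/(5·5m) = (4/5)/m.
So |(-5m - 8)/(5m + 12) + 1| < ε whenever m > (4/5)/ε.
Take N_0 = (4/5)/ε. If m > N_0 then |(-5m - 8)/(5m + 12) + 1| ≤ (4/5)/m < ε.

N_0 = (4/5)/ε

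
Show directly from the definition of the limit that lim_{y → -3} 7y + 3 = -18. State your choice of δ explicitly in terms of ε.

Fix ε > 0. We need δ > 0 so that 0 < |y + 3| < δ implies |(7y + 3) + 18| < ε.
Since (7y + 3) + 18 = 7(y + 3), we have |(7y + 3) + 18| = 7|y + 3|.
Thus it suffices that |y + 3| < ε/7.
Take δ = ε/7. If 0 < |y + 3| < δ then |(7y + 3) + 18| = 7|y + 3| < 7·(ε/7) = ε.

δ = ε/7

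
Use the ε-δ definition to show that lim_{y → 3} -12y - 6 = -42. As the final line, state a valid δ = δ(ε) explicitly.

Let ε > 0. We need δ > 0 so that 0 < |y − 3| < δ implies |(-12y - 6) + 42| < ε.
|(-12y - 6) + 42| = |-12y + 36| = 12|y − 3|.
Thus it suffices that |y − 3| < ε/12.
Choosing δ = ε/12 gives |(-12y - 6) + 42| = 12|y − 3| < ε whenever |y − 3| < δ.

δ = ε/12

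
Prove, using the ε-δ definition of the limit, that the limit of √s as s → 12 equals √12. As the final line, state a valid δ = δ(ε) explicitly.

Suppose ε > 0. We want δ > 0 such that 0 < |s − 12| < δ implies |√s − √12| < ε.
Multiplying by the conjugate, |√s − √12| = |s − 12|/(√s + √12).
Restrict δ ≤ 12 so that |s − 12| < 12 forces s > 0, and then √s + √12 > √12.
Hence |√s − √12| < |s − 12|/√12, which is < ε once |s − 12| < √12·ε.
Take δ = min(12, √12·ε). If 0 < |s − 12| < δ then s > 0 and |√s − √12| < |s − 12|/√12 < ε.

δ = min(12, √12·ε)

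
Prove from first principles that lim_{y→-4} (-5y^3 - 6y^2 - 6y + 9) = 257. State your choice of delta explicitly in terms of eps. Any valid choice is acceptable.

delta = min(2, eps/326)

Let eps > 0. We want delta > 0 such that 0 < |y + 4| < delta implies |(-5y^3 - 6y^2 - 6y + 9) − 257| < eps.
(-5y^3 - 6y^2 - 6y + 9) − 257 = -5y^3 - 6y^2 - 6y - 248 = (y + 4)(-5y^2 + 14y - 62).
So |(-5y^3 - 6y^2 - 6y + 9) − 257| = |y + 4|·|-5y^2 + 14y - 62|.
Assume first that |y + 4| < 2, so |y| < 6. Then |-5y^2 + 14y - 62| ≤ 5·6^2 + 14·6 + 62 = 326.
Hence |(-5y^3 - 6y^2 - 6y + 9) − 257| ≤ 326|y + 4| < eps provided |y + 4| < eps/326.
Take delta = min(2, eps/326). Then 0 < |y + 4| < delta gives both |y + 4| < 2 and |y + 4| < eps/326, so |(-5y^3 - 6y^2 - 6y + 9) − 257| < eps.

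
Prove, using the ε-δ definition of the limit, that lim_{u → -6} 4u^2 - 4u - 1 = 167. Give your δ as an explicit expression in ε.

δ = min(1, ε/56)

Suppose ε > 0. We want δ > 0 such that 0 < |u + 6| < δ implies |(4u^2 - 4u - 1) − 167| < ε.
(4u^2 - 4u - 1) − 167 = 4u^2 - 4u - 168 = (u + 6)(4u - 28).
So |(4u^2 - 4u - 1) − 167| = |u + 6|·|4u - 28|.
Assume first that |u + 6| < 1, so |u| < 7. Then |4u - 28| ≤ 4·7 + 28 = 56.
Hence |(4u^2 - 4u - 1) − 167| ≤ 56|u + 6| < ε provided |u + 6| < ε/56.
Choosing δ = min(1, ε/56) ensures both conditions, hence |(4u^2 - 4u - 1) − 167| < ε.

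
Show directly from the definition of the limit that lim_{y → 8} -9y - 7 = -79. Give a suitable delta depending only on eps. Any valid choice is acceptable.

Fix eps > 0. We need delta > 0 so that 0 < |y − 8| < delta implies |(-9y - 7) + 79| < eps.
Since (-9y - 7) + 79 = -9(y − 8), we have |(-9y - 7) + 79| = 9|y − 8|.
Thus it suffices that |y − 8| < eps/9.
Choosing delta = eps/9 gives |(-9y - 7) + 79| = 9|y − 8| < eps whenever |y − 8| < delta.

delta = eps/9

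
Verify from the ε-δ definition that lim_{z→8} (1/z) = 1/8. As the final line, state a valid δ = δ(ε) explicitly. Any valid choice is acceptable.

Let ε > 0. We seek δ > 0 such that 0 < |z − 8| < δ implies |1/z − (1/8)| < ε.
|1/z − (1/8)| = |8 − z|/(8·|z|) = |z − 8|/(8|z|).
Restrict δ ≤ 4. Then |z − 8| < 4 gives |z| > 4, so 8|z| > 32.
Then |1/z − (1/8)| < |z − 8|/32, which is < ε when |z − 8| < 32ε.
Take δ = min(4, 32ε). Then 0 < |z − 8| < δ gives both |z − 8| < 4 and |z − 8| < 32ε, so |1/z − (1/8)| < ε.

δ = min(4, 32ε)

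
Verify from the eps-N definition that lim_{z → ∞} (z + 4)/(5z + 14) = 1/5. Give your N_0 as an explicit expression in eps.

N_0 = (6/25)/eps

Fix eps > 0. We seek N_0 > 0 such that z > N_0 implies |(z + 4)/(5z + 14) − (1/5)| < eps.
(z + 4)/(5z + 14) − (1/5) = (5(z + 4) − (5z + 14)) / (5(5z + 14)) = 6/(5(5z + 14)).
For z > 0 we have 5z + 14 > 5z, so |(z + 4)/(5z + 14) − (1/5)| = 6/(5(5z + 14)) < 6/(5·5z) = (6/25)/z.
Thus |(z + 4)/(5z + 14) − (1/5)| < eps whenever z > (6/25)/eps.
Take N_0 = (6/25)/eps. If z > N_0 then |(z + 4)/(5z + 14) − (1/5)| < (6/25)/z < eps.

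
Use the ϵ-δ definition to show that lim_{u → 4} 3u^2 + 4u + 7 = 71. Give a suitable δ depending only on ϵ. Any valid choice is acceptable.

Fix ϵ > 0. We want δ > 0 such that 0 < |u − 4| < δ implies |(3u^2 + 4u + 7) − 71| < ϵ.
(3u^2 + 4u + 7) − 71 = 3u^2 + 4u - 64 = (u − 4)(3u + 16).
So |(3u^2 + 4u + 7) − 71| = |u − 4|·|3u + 16|.
Require δ ≤ 2. Then |u − 4| < 2 gives |u| < 6, and by the triangle inequality |3u + 16| ≤ 3·6 + 16 = 34.
Hence |(3u^2 + 4u + 7) − 71| ≤ 34|u − 4| < ϵ provided |u − 4| < ϵ/34.
Choosing δ = min(2, ϵ/34) ensures both conditions, hence |(3u^2 + 4u + 7) − 71| < ϵ.

δ = min(2, ϵ/34)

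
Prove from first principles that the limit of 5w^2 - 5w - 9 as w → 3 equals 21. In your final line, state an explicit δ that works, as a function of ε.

δ = min(1, ε/30)

Let ε > 0 be given. We want δ > 0 such that 0 < |w − 3| < δ implies |(5w^2 - 5w - 9) − 21| < ε.
(5w^2 - 5w - 9) − 21 = 5w^2 - 5w - 30 = (w − 3)(5w + 10).
So |(5w^2 - 5w - 9) − 21| = |w − 3|·|5w + 10|.
Require δ ≤ 1. Then |w − 3| < 1 gives |w| < 4, and by the triangle inequality |5w + 10| ≤ 5·4 + 10 = 30.
Hence |(5w^2 - 5w - 9) − 21| ≤ 30|w − 3| < ε provided |w − 3| < ε/30.
Take δ = min(1, ε/30). Then 0 < |w − 3| < δ gives both |w − 3| < 1 and |w − 3| < ε/30, so |(5w^2 - 5w - 9) − 21| < ε.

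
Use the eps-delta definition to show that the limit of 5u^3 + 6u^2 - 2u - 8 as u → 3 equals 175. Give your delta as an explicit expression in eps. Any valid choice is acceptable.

delta = min(1, eps/225)

Let eps > 0. We want delta > 0 such that 0 < |u − 3| < delta implies |(5u^3 + 6u^2 - 2u - 8) − 175| < eps.
(5u^3 + 6u^2 - 2u - 8) − 175 = 5u^3 + 6u^2 - 2u - 183 = (u − 3)(5u^2 + 21u + 61).
So |(5u^3 + 6u^2 - 2u - 8) − 175| = |u − 3|·|5u^2 + 21u + 61|.
Assume first that |u − 3| < 1, so |u| < 4. Then |5u^2 + 21u + 61| ≤ 5·4^2 + 21·4 + 61 = 225.
Hence |(5u^3 + 6u^2 - 2u - 8) − 175| ≤ 225|u − 3| < eps provided |u − 3| < eps/225.
Choosing delta = min(1, eps/225) ensures both conditions, hence |(5u^3 + 6u^2 - 2u - 8) − 175| < eps.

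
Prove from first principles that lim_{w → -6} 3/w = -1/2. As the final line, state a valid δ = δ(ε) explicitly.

Let ε > 0. We seek δ > 0 such that 0 < |w + 6| < δ implies |3/w + 1/2| < ε.
|3/w + 1/2| = 3·|-6 − w|/(6·|w|) = 3|w + 6|/(6|w|).
Require δ ≤ 3 so that |w| > 6 − 3 = 3, hence 6|w| > 18.
Then |3/w + 1/2| < 3|w + 6|/18, which is < ε when |w + 6| < 6ε.
Take δ = min(3, 6ε). Then 0 < |w + 6| < δ gives both |w + 6| < 3 and |w + 6| < 6ε, so |3/w + 1/2| < ε.

δ = min(3, 6ε)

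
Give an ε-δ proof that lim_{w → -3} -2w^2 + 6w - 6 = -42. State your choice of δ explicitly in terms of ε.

Fix ε > 0. We want δ > 0 such that 0 < |w + 3| < δ implies |(-2w^2 + 6w - 6) + 42| < ε.
(-2w^2 + 6w - 6) + 42 = -2w^2 + 6w + 36 = (w + 3)(-2w + 12).
So |(-2w^2 + 6w - 6) + 42| = |w + 3|·|-2w + 12|.
Require δ ≤ 1. Then |w + 3| < 1 gives |w| < 4, and by the triangle inequality |-2w + 12| ≤ 2·4 + 12 = 20.
Hence |(-2w^2 + 6w - 6) + 42| ≤ 20|w + 3| < ε provided |w + 3| < ε/20.
Choosing δ = min(1, ε/20) ensures both conditions, hence |(-2w^2 + 6w - 6) + 42| < ε.

δ = min(1, ε/20)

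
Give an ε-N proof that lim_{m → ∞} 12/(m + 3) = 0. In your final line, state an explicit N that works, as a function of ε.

Suppose ε > 0. For m ≥ 1, |12/(m + 3) − 0| = 12/(m + 3) ≤ 12/m.
We need 12/m < ε, i.e. m > 12/ε.
Take N = 12/ε. If m > N then |12/(m + 3)| ≤ 12/m < ε.

N = 12/ε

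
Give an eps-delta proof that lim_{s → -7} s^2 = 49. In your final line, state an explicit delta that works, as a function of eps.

Suppose eps > 0. We seek delta > 0 with 0 < |s + 7| < delta ⇒ |s^2 − 49| < eps.
Factor: s^2 − 49 = (s + 7)(s - 7), so |s^2 − 49| = |s + 7|·|s - 7|.
Restrict delta ≤ 1. Then |s + 7| < 1 gives |s| < 8, so by the triangle inequality |s - 7| ≤ 8 + 7 = 15.
Hence |s^2 − 49| ≤ 15|s + 7|, which is < eps once |s + 7| < eps/15.
Take delta = min(1, eps/15). If 0 < |s + 7| < delta then both bounds hold and |s^2 − 49| ≤ 15|s + 7| < 15·(eps/15) = eps.

delta = min(1, eps/15)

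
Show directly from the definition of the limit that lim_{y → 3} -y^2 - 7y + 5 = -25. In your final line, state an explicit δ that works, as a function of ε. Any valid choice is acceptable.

δ = min(2, ε/15)

Let ε > 0. We want δ > 0 such that 0 < |y − 3| < δ implies |(-y^2 - 7y + 5) + 25| < ε.
(-y^2 - 7y + 5) + 25 = -y^2 - 7y + 30 = (y − 3)(-y - 10).
So |(-y^2 - 7y + 5) + 25| = |y − 3|·|-y - 10|.
Require δ ≤ 2. Then |y − 3| < 2 gives |y| < 5, and by the triangle inequality |-y - 10| ≤ 5 + 10 = 15.
Hence |(-y^2 - 7y + 5) + 25| ≤ 15|y − 3| < ε provided |y − 3| < ε/15.
Take δ = min(2, ε/15). Then 0 < |y − 3| < δ gives both |y − 3| < 2 and |y − 3| < ε/15, so |(-y^2 - 7y + 5) + 25| < ε.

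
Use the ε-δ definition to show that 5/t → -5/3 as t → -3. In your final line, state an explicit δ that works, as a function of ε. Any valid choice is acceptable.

Let ε > 0. We seek δ > 0 such that 0 < |t + 3| < δ implies |5/t + 5/3| < ε.
|5/t + 5/3| = 5·|-3 − t|/(3·|t|) = 5|t + 3|/(3|t|).
Require δ ≤ 3/2 so that |t| > 3 − 3/2 = 3/2, hence 3|t| > 9/2.
Then |5/t + 5/3| < 5|t + 3|/(9/2), which is < ε when |t + 3| < (9/10)ε.
Take δ = min(3/2, (9/10)ε). Then 0 < |t + 3| < δ gives both |t + 3| < 3/2 and |t + 3| < (9/10)ε, so |5/t + 5/3| < ε.

δ = min(3/2, (9/10)ε)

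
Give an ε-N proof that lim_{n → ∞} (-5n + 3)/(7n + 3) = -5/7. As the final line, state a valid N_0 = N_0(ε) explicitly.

Fix ε > 0. For n ≥ 1, |(-5n + 3)/(7n + 3) + 5/7| = |36|/(7(7n + 3)) = 36/(7(7n + 3)).
Since 7n + 3 ≥ 7n for n ≥ 1, this is ≤ 36/(7·7n) = (36/49)/n.
So |(-5n + 3)/(7n + 3) + 5/7| < ε whenever n > (36/49)/ε.
Take N_0 = (36/49)/ε. If n > N_0 then |(-5n + 3)/(7n + 3) + 5/7| ≤ (36/49)/n < ε.

N_0 = (36/49)/ε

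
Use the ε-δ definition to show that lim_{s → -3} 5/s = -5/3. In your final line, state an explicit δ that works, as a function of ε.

δ = min(3/2, (9/10)ε)

Let ε > 0 be given. We seek δ > 0 such that 0 < |s + 3| < δ implies |5/s + 5/3| < ε.
|5/s + 5/3| = 5·|-3 − s|/(3·|s|) = 5|s + 3|/(3|s|).
Restrict δ ≤ 3/2. Then |s + 3| < 3/2 gives |s| > 3/2, so 3|s| > 9/2.
Then |5/s + 5/3| < 5|s + 3|/(9/2), which is < ε when |s + 3| < (9/10)ε.
Take δ = min(3/2, (9/10)ε). Then 0 < |s + 3| < δ gives both |s + 3| < 3/2 and |s + 3| < (9/10)ε, so |5/s + 5/3| < ε.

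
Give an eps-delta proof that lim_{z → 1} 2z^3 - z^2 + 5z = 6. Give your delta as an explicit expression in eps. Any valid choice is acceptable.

delta = min(2, eps/27)

Fix eps > 0. We want delta > 0 such that 0 < |z − 1| < delta implies |(2z^3 - z^2 + 5z) − 6| < eps.
(2z^3 - z^2 + 5z) − 6 = 2z^3 - z^2 + 5z - 6 = (z − 1)(2z^2 + z + 6).
So |(2z^3 - z^2 + 5z) − 6| = |z − 1|·|2z^2 + z + 6|.
Assume first that |z − 1| < 2, so |z| < 3. Then |2z^2 + z + 6| ≤ 2·3^2 + 3 + 6 = 27.
Hence |(2z^3 - z^2 + 5z) − 6| ≤ 27|z − 1| < eps provided |z − 1| < eps/27.
Take delta = min(2, eps/27). Then 0 < |z − 1| < delta gives both |z − 1| < 2 and |z − 1| < eps/27, so |(2z^3 - z^2 + 5z) − 6| < eps.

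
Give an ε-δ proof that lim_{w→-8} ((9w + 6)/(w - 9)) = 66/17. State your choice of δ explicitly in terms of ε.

δ = min(17/2, (289/174)ε)

Suppose ε > 0. We want δ > 0 with 0 < |w + 8| < δ ⇒ |(9w + 6)/(w - 9) − (66/17)| < ε.
Combining over a common denominator, (9w + 6)/(w - 9) − (66/17) = [(9w + 6)·(-17) − (-66)·(w - 9)] / [(-17)·(w - 9)] = -87(w + 8) / ((-17)(w - 9)).
So |(9w + 6)/(w - 9) − (66/17)| = 87|w + 8| / (17·|w − 9|).
Restrict δ ≤ 17/2. Then |w + 8| < 17/2 gives |w − 9| = |(w + 8) + (-17)| ≥ 17 − 17/2 = 17/2.
Hence |(9w + 6)/(w - 9) − (66/17)| < 87|w + 8|/(17·(17/2)) = (174/289)|w + 8|, which is < ε once |w + 8| < (289/174)ε.
Take δ = min(17/2, (289/174)ε). Then 0 < |w + 8| < δ forces both bounds, so |(9w + 6)/(w - 9) − (66/17)| < ε.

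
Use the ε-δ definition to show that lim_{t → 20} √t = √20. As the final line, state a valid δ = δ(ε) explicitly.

Fix ε > 0. We want δ > 0 such that 0 < |t − 20| < δ implies |√t − √20| < ε.
Rationalise: √t − √20 = (t − 20)/(√t + √20), so |√t − √20| = |t − 20|/(√t + √20).
Restrict δ ≤ 20 so that |t − 20| < 20 forces t > 0, and then √t + √20 > √20.
Hence |√t − √20| < |t − 20|/√20, which is < ε once |t − 20| < √20·ε.
Take δ = min(20, √20·ε). If 0 < |t − 20| < δ then t > 0 and |√t − √20| < |t − 20|/√20 < ε.

δ = min(20, √20·ε)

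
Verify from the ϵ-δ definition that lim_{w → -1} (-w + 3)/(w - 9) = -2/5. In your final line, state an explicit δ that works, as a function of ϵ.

δ = min(5, (25/3)ϵ)

Let ϵ > 0. We want δ > 0 with 0 < |w + 1| < δ ⇒ |(-w + 3)/(w - 9) + 2/5| < ϵ.
Combining over a common denominator, (-w + 3)/(w - 9) + 2/5 = [(-w + 3)·(-10) − 4·(w - 9)] / [(-10)·(w - 9)] = 6(w + 1) / ((-10)(w - 9)).
So |(-w + 3)/(w - 9) + 2/5| = 6|w + 1| / (10·|w − 9|).
Require δ ≤ 5, so |w − 9| ≥ |-10| − |w + 1| > 10 − 5 = 5.
Hence |(-w + 3)/(w - 9) + 2/5| < 6|w + 1|/(10·5) = (3/25)|w + 1|, which is < ϵ once |w + 1| < (25/3)ϵ.
Take δ = min(5, (25/3)ϵ). Then 0 < |w + 1| < δ forces both bounds, so |(-w + 3)/(w - 9) + 2/5| < ϵ.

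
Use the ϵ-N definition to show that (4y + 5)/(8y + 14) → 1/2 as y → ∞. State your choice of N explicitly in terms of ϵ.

N = (1/4)/ϵ

Suppose ϵ > 0. We seek N > 0 such that y > N implies |(4y + 5)/(8y + 14) − (1/2)| < ϵ.
(4y + 5)/(8y + 14) − (1/2) = (8(4y + 5) − 4(8y + 14)) / (8(8y + 14)) = -16/(8(8y + 14)).
For y > 0 we have 8y + 14 > 8y, so |(4y + 5)/(8y + 14) − (1/2)| = 16/(8(8y + 14)) < 16/(8·8y) = (1/4)/y.
Thus |(4y + 5)/(8y + 14) − (1/2)| < ϵ whenever y > (1/4)/ϵ.
Take N = (1/4)/ϵ. If y > N then |(4y + 5)/(8y + 14) − (1/2)| < (1/4)/y < ϵ.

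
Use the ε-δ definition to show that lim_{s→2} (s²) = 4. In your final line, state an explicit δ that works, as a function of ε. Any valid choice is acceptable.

δ = min(2, ε/6)

Let ε > 0 be given. We seek δ > 0 with 0 < |s − 2| < δ ⇒ |s² − 4| < ε.
Factor: s² − 4 = (s − 2)(s + 2), so |s² − 4| = |s − 2|·|s + 2|.
Impose δ ≤ 2 so that |s| < 4; then |s + 2| ≤ 6.
Hence |s² − 4| ≤ 6|s − 2|, which is < ε once |s − 2| < ε/6.
Take δ = min(2, ε/6). If 0 < |s − 2| < δ then both bounds hold and |s² − 4| ≤ 6|s − 2| < 6·(ε/6) = ε.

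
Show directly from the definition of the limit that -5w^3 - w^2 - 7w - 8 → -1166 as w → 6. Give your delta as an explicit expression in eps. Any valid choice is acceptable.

delta = min(1, eps/655)

Let eps > 0. We want delta > 0 such that 0 < |w − 6| < delta implies |(-5w^3 - w^2 - 7w - 8) + 1166| < eps.
(-5w^3 - w^2 - 7w - 8) + 1166 = -5w^3 - w^2 - 7w + 1158 = (w − 6)(-5w^2 - 31w - 193).
So |(-5w^3 - w^2 - 7w - 8) + 1166| = |w − 6|·|-5w^2 - 31w - 193|.
Require delta ≤ 1. Then |w − 6| < 1 gives |w| < 7, and by the triangle inequality |-5w^2 - 31w - 193| ≤ 5·7^2 + 31·7 + 193 = 655.
Hence |(-5w^3 - w^2 - 7w - 8) + 1166| ≤ 655|w − 6| < eps provided |w − 6| < eps/655.
Choosing delta = min(1, eps/655) ensures both conditions, hence |(-5w^3 - w^2 - 7w - 8) + 1166| < eps.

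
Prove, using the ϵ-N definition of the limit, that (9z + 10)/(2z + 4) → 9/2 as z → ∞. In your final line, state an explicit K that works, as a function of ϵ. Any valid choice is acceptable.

Let ϵ > 0 be given. We seek K > 0 such that z > K implies |(9z + 10)/(2z + 4) − (9/2)| < ϵ.
(9z + 10)/(2z + 4) − (9/2) = (2(9z + 10) − 9(2z + 4)) / (2(2z + 4)) = -16/(2(2z + 4)).
For z > 0 we have 2z + 4 > 2z, so |(9z + 10)/(2z + 4) − (9/2)| = 16/(2(2z + 4)) < 16/(2·2z) = 4/z.
Thus |(9z + 10)/(2z + 4) − (9/2)| < ϵ whenever z > 4/ϵ.
Take K = 4/ϵ. If z > K then |(9z + 10)/(2z + 4) − (9/2)| < 4/z < ϵ.

K = 4/ϵ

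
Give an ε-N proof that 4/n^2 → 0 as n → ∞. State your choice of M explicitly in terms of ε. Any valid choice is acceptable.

Let ε > 0. For n ≥ 1, |4/n^2 − 0| = 4/n^2.
4/n^2 < ε ⇔ n^2 > 4/ε ⇔ n > (4/ε)^{1/2}.
Take M = (4/ε)^{1/2}. Then n > M implies 4/n^2 < ε.

M = (4/ε)^{1/2}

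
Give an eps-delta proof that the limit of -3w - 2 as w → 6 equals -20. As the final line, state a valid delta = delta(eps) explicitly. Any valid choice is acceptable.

Fix eps > 0. We need delta > 0 so that 0 < |w − 6| < delta implies |(-3w - 2) + 20| < eps.
Since (-3w - 2) + 20 = -3(w − 6), we have |(-3w - 2) + 20| = 3|w − 6|.
So 3|w − 6| < eps exactly when |w − 6| < eps/3.
Take delta = eps/3. If 0 < |w − 6| < delta then |(-3w - 2) + 20| = 3|w − 6| < 3·(eps/3) = eps.

delta = eps/3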